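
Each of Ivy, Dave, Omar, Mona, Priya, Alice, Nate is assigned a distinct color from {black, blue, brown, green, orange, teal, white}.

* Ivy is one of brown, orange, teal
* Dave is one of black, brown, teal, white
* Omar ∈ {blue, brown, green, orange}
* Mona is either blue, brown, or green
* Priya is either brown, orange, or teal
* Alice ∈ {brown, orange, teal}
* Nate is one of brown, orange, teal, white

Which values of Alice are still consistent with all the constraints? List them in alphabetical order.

The 7 variables together cover exactly {black, blue, brown, green, orange, teal, white} — 7 values for 7 variables — and black appears only in Dave's list, so Dave = black.
The 6 still-open variables together cover exactly {blue, brown, green, orange, teal, white} — 6 values for 6 variables — and white appears only in Nate's list, so Nate = white.
Ivy, Priya, Alice share exactly the 3 values {brown, orange, teal}; by pigeonhole those values go to them, so strike brown, orange, teal from Omar, Mona.
No further eliminations apply; Alice can still be any of brown, orange, teal.

brown, orange, teal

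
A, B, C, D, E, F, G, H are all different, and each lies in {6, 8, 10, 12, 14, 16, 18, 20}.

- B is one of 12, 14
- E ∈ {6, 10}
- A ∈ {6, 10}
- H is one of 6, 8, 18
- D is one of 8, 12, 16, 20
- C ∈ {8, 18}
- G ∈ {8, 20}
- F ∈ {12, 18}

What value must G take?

20

The 8 variables together cover exactly {6, 8, 10, 12, 14, 16, 18, 20} — 8 values for 8 variables — and 14 appears only in B's list, so B = 14.
Among the 7 still-open variables, 16 fits only D (and all 7 values in {6, 8, 10, 12, 16, 18, 20} must be used), so D = 16.
The 6 still-open variables draw from only 6 values {6, 8, 10, 12, 18, 20}, so each is used; only F can be 12, hence F = 12.
The 5 still-open variables together cover exactly {6, 8, 10, 18, 20} — 5 values for 5 variables — and 20 appears only in G's list, so G = 20.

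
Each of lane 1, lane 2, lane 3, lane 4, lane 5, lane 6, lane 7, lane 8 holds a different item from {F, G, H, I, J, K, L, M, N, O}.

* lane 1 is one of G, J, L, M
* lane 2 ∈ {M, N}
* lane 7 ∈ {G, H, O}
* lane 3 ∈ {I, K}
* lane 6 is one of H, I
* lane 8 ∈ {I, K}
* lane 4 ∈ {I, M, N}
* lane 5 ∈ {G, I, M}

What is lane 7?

O

lane 3 and lane 8 share exactly the 2 values {I, K}; by pigeonhole those values go to them, so strike I, K from lane 4, lane 5, lane 6.
That leaves lane 6 = H. Remove H from lane 7.
lane 2 and lane 4 share exactly the 2 values {M, N}; by pigeonhole those values go to them, so strike M, N from lane 1, lane 5.
That leaves lane 5 = G. Eliminate G elsewhere: lane 1, lane 7.
So lane 7 = O.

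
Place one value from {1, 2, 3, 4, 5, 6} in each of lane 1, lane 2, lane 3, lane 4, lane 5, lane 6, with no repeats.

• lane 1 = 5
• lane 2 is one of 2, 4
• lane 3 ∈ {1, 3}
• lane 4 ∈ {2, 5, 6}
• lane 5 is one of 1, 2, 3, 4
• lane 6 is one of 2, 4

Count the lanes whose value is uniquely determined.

2

lane 1 has just one choice, so lane 1 = 5. Eliminate 5 elsewhere: lane 4.
The 5 still-open variables together cover exactly {1, 2, 3, 4, 6} — 5 values for 5 variables — and 6 appears only in lane 4's list, so lane 4 = 6.
lane 2 and lane 6 between them cover only {2, 4} — a naked pair. Remove those values from lane 5.
Determined: lane 1=5, lane 4=6. The other lanes each still have more than one consistent value. That makes 2.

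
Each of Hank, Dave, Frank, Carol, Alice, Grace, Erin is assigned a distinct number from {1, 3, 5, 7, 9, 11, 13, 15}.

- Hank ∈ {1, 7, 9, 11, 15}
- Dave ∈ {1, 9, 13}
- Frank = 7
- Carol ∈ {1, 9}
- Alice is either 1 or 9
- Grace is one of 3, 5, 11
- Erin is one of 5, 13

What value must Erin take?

Frank must be 7 (only option left). So Hank can't be 7.
Carol and Alice between them cover only {1, 9} — a naked pair. Remove those values from Hank, Dave.
Dave's domain is down to {13}, so Dave = 13. Strike 13 from Erin.
So Erin = 5.

5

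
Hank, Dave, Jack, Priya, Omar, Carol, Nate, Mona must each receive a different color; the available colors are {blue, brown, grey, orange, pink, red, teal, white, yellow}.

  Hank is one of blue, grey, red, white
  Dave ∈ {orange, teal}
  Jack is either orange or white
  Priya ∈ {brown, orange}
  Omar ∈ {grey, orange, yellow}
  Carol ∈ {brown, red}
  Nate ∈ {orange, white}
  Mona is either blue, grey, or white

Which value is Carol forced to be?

red

The 8 variables draw from only 8 values {blue, brown, grey, orange, red, teal, white, yellow}, so each is used; only Dave can be teal, hence Dave = teal.
Among the 7 still-open variables, yellow fits only Omar (and all 7 values in {blue, brown, grey, orange, red, white, yellow} must be used), so Omar = yellow.
Jack and Nate between them cover only {orange, white} — a naked pair. Remove those values from Hank, Priya, Mona.
Priya's domain is down to {brown}, so Priya = brown. Eliminate brown elsewhere: Carol.
So Carol = red.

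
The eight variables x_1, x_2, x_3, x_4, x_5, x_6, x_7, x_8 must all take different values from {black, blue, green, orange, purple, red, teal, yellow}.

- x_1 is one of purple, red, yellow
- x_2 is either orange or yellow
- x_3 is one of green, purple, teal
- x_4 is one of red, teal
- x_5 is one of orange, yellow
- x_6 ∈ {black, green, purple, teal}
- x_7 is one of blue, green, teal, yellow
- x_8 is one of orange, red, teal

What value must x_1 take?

purple

Among the 8 variables, black fits only x_6 (and all 8 values in {black, blue, green, orange, purple, red, teal, yellow} must be used), so x_6 = black.
Among the 7 still-open variables, blue fits only x_7 (and all 7 values in {blue, green, orange, purple, red, teal, yellow} must be used), so x_7 = blue.
The 6 still-open variables draw from only 6 values {green, orange, purple, red, teal, yellow}, so each is used; only x_3 can be green, hence x_3 = green.
Among the 5 still-open variables, purple fits only x_1 (and all 5 values in {orange, purple, red, teal, yellow} must be used), so x_1 = purple.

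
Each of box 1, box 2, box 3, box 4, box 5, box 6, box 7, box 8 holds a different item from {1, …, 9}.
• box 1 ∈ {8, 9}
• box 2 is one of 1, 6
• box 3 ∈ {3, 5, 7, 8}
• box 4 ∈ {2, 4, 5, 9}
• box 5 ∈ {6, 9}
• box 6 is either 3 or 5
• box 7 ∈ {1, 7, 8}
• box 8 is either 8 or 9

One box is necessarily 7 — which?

box 1 and box 8 share exactly the 2 values {8, 9}; by pigeonhole those values go to them, so strike 8, 9 from box 3, box 4, box 5, box 7.
box 5 must be 6 (only option left). Eliminate 6 elsewhere: box 2.
box 2 has just one choice, so box 2 = 1. So box 7 can't be 1.

box 7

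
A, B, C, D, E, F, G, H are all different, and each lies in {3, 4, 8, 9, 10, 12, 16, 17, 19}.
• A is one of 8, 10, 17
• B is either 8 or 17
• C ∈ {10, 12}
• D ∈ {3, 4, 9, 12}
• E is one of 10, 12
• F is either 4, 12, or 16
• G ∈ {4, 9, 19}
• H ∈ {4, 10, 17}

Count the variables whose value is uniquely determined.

2

C and E between them cover only {10, 12} — a naked pair. Remove those values from A, D, F, H.
A and B between them cover only {8, 17} — a naked pair. Remove those values from H.
H must be 4 (only option left). Remove 4 from D, F, G.
That leaves F = 16.
Determined: F=16, H=4. The other variables each still have more than one consistent value. That makes 2.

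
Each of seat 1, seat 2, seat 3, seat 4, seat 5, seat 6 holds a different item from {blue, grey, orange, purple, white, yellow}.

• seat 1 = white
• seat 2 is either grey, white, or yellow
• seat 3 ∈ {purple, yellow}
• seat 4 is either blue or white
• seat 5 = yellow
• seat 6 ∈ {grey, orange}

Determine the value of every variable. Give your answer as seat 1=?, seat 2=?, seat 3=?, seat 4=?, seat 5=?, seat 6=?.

seat 1=white, seat 2=grey, seat 3=purple, seat 4=blue, seat 5=yellow, seat 6=orange

seat 1 must be white (only option left). So seat 2, seat 4 can't be white.
That leaves seat 4 = blue.
seat 5's domain is down to {yellow}, so seat 5 = yellow. Eliminate yellow elsewhere: seat 2, seat 3.
seat 2 must be grey (only option left). So seat 6 can't be grey.
seat 3's domain is down to {purple}, so seat 3 = purple.
seat 6 has just one choice, so seat 6 = orange.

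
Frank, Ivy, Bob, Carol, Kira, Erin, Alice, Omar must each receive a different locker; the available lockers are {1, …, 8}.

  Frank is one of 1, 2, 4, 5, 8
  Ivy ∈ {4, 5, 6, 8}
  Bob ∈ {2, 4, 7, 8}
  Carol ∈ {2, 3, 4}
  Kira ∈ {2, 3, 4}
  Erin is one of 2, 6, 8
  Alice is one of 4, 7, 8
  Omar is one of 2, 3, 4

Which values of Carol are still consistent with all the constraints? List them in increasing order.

The 8 variables draw from only 8 values {1, 2, 3, 4, 5, 6, 7, 8}, so each is used; only Frank can be 1, hence Frank = 1.
The 7 still-open variables draw from only 7 values {2, 3, 4, 5, 6, 7, 8}, so each is used; only Ivy can be 5, hence Ivy = 5.
Among the 6 still-open variables, 6 fits only Erin (and all 6 values in {2, 3, 4, 6, 7, 8} must be used), so Erin = 6.
The 3 variables Carol, Kira, Omar are confined to {2, 3, 4}, which locks those values in; drop them from Bob, Alice.
No further eliminations apply; Carol can still be any of 2, 3, 4.

2, 3, 4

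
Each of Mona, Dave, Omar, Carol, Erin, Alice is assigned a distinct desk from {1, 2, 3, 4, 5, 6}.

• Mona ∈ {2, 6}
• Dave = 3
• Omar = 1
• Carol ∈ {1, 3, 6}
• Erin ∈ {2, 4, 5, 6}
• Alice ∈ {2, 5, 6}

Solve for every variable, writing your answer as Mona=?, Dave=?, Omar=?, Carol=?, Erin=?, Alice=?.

Mona=2, Dave=3, Omar=1, Carol=6, Erin=4, Alice=5

Dave has just one choice, so Dave = 3. Remove 3 from Carol.
Omar must be 1 (only option left). Eliminate 1 elsewhere: Carol.
Carol's domain is down to {6}, so Carol = 6. Eliminate 6 elsewhere: Mona, Erin, Alice.
That leaves Mona = 2. Eliminate 2 elsewhere: Erin, Alice.
Alice has just one choice, so Alice = 5. Strike 5 from Erin.
Erin must be 4 (only option left).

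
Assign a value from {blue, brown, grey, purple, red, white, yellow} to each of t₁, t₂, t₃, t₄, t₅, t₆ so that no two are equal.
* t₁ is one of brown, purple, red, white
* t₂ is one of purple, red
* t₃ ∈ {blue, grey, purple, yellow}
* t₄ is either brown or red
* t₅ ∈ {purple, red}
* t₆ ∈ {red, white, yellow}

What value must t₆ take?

The 2 variables t₂ and t₅ are confined to {purple, red}, which locks those values in; drop them from t₁, t₃, t₄, t₆.
That leaves t₄ = brown. Eliminate brown elsewhere: t₁.
t₁'s domain is down to {white}, so t₁ = white. Remove white from t₆.
So t₆ = yellow.

yellow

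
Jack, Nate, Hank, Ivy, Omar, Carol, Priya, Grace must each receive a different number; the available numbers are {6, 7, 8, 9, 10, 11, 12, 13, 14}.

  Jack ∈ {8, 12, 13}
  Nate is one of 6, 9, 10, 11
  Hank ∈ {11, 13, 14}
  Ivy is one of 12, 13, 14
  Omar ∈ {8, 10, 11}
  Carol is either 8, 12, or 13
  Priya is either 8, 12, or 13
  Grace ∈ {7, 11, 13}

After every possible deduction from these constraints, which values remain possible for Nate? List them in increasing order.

6, 9

Jack, Carol, Priya between them cover only {8, 12, 13} — a naked triple. Remove those values from Hank, Ivy, Omar, Grace.
Ivy's domain is down to {14}, so Ivy = 14. So Hank can't be 14.
Hank must be 11 (only option left). Eliminate 11 elsewhere: Nate, Omar, Grace.
Omar must be 10 (only option left). Eliminate 10 elsewhere: Nate.
Grace must be 7 (only option left).
No further eliminations apply; Nate can still be any of 6, 9.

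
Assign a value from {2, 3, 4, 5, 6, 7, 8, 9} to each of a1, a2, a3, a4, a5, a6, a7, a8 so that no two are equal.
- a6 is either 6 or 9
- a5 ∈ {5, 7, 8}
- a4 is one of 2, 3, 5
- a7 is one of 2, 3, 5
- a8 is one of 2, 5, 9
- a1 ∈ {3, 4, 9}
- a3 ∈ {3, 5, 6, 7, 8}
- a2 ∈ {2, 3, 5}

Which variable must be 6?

Among the 8 variables, 4 fits only a1 (and all 8 values in {2, 3, 4, 5, 6, 7, 8, 9} must be used), so a1 = 4.
a2, a4, a7 share exactly the 3 values {2, 3, 5}; by pigeonhole those values go to them, so strike 2, 3, 5 from a3, a5, a8.
That leaves a8 = 9. Remove 9 from a6.
So 6 goes to a6.

a6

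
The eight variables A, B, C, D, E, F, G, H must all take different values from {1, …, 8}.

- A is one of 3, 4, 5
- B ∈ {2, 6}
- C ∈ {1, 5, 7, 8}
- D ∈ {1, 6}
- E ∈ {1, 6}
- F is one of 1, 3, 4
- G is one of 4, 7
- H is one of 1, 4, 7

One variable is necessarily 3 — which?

Among the 8 variables, 2 fits only B (and all 8 values in {1, 2, 3, 4, 5, 6, 7, 8} must be used), so B = 2.
The 7 still-open variables draw from only 7 values {1, 3, 4, 5, 6, 7, 8}, so each is used; only C can be 8, hence C = 8.
The 6 still-open variables together cover exactly {1, 3, 4, 5, 6, 7} — 6 values for 6 variables — and 5 appears only in A's list, so A = 5.
The 5 still-open variables draw from only 5 values {1, 3, 4, 6, 7}, so each is used; only F can be 3, hence F = 3.

F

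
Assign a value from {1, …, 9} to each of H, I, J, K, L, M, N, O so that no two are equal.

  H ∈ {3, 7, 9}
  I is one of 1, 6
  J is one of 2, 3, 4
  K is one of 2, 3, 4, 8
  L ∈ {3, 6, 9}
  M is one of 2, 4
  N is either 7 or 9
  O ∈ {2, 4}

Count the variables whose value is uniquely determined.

Among the 8 variables, 1 fits only I (and all 8 values in {1, 2, 3, 4, 6, 7, 8, 9} must be used), so I = 1.
The 7 still-open variables together cover exactly {2, 3, 4, 6, 7, 8, 9} — 7 values for 7 variables — and 6 appears only in L's list, so L = 6.
The 6 still-open variables together cover exactly {2, 3, 4, 7, 8, 9} — 6 values for 6 variables — and 8 appears only in K's list, so K = 8.
M and O share exactly the 2 values {2, 4}; by pigeonhole those values go to them, so strike 2, 4 from J.
J's domain is down to {3}, so J = 3. Eliminate 3 elsewhere: H.
Determined: I=1, J=3, K=8, L=6. The other variables each still have more than one consistent value. That makes 4.

4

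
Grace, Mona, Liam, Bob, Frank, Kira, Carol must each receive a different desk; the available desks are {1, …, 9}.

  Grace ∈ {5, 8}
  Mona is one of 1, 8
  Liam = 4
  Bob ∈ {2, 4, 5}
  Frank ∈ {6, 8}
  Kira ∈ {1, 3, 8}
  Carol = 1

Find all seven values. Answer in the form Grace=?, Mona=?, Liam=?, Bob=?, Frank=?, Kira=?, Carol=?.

Liam has just one choice, so Liam = 4. So Bob can't be 4.
Carol's domain is down to {1}, so Carol = 1. Strike 1 from Mona, Kira.
Mona must be 8 (only option left). Eliminate 8 elsewhere: Grace, Frank, Kira.
That leaves Frank = 6.
Kira has just one choice, so Kira = 3.
Grace's domain is down to {5}, so Grace = 5. Strike 5 from Bob.
Bob has just one choice, so Bob = 2.

Grace=5, Mona=8, Liam=4, Bob=2, Frank=6, Kira=3, Carol=1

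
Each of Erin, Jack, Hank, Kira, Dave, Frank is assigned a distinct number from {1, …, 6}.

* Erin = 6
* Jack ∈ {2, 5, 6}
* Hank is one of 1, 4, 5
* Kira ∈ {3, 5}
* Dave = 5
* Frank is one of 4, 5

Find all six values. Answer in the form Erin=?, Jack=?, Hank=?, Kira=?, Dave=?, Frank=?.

Erin=6, Jack=2, Hank=1, Kira=3, Dave=5, Frank=4

Erin must be 6 (only option left). Remove 6 from Jack.
Dave's domain is down to {5}, so Dave = 5. Remove 5 from Jack, Hank, Kira, Frank.
Frank has just one choice, so Frank = 4. Eliminate 4 elsewhere: Hank.
Jack must be 2 (only option left).
That leaves Hank = 1.
Kira's domain is down to {3}, so Kira = 3.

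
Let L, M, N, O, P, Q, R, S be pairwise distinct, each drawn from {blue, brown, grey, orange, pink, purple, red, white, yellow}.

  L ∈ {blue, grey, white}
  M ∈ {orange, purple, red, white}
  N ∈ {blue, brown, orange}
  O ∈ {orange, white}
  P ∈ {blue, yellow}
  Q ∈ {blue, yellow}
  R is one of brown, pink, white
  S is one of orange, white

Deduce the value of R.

pink

O and S between them cover only {orange, white} — a naked pair. Remove those values from L, M, N, R.
The 2 variables P and Q are confined to {blue, yellow}, which locks those values in; drop them from L, N.
That leaves L = grey.
That leaves N = brown. Remove brown from R.
So R = pink.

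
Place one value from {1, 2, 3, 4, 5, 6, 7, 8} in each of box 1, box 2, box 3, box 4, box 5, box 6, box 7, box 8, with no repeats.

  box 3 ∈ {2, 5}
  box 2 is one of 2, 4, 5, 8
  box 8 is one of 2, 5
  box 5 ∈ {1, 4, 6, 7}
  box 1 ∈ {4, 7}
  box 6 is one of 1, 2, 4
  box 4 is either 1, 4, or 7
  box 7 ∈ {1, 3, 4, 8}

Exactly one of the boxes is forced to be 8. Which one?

The 8 variables draw from only 8 values {1, 2, 3, 4, 5, 6, 7, 8}, so each is used; only box 7 can be 3, hence box 7 = 3.
The 7 still-open variables together cover exactly {1, 2, 4, 5, 6, 7, 8} — 7 values for 7 variables — and 6 appears only in box 5's list, so box 5 = 6.
The 6 still-open variables draw from only 6 values {1, 2, 4, 5, 7, 8}, so each is used; only box 2 can be 8, hence box 2 = 8.

box 2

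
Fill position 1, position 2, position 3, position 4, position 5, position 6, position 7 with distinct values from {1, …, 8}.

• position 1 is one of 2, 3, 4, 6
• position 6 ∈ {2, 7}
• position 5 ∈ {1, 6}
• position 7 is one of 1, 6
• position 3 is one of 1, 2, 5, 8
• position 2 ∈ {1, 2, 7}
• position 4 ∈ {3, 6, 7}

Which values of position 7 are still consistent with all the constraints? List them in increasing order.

1, 6

position 5 and position 7 between them cover only {1, 6} — a naked pair. Remove those values from position 1, position 2, position 3, position 4.
position 2 and position 6 share exactly the 2 values {2, 7}; by pigeonhole those values go to them, so strike 2, 7 from position 1, position 3, position 4.
position 4 must be 3 (only option left). So position 1 can't be 3.
position 1's domain is down to {4}, so position 1 = 4.
No further eliminations apply; position 7 can still be any of 1, 6.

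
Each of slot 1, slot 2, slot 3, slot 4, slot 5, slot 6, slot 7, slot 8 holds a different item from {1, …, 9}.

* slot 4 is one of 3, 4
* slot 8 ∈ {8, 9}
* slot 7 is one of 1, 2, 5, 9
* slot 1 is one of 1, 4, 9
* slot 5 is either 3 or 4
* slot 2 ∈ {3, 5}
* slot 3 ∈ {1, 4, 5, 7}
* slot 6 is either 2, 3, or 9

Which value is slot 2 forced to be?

5

The 8 variables together cover exactly {1, 2, 3, 4, 5, 7, 8, 9} — 8 values for 8 variables — and 7 appears only in slot 3's list, so slot 3 = 7.
Among the 7 still-open variables, 8 fits only slot 8 (and all 7 values in {1, 2, 3, 4, 5, 8, 9} must be used), so slot 8 = 8.
slot 4 and slot 5 share exactly the 2 values {3, 4}; by pigeonhole those values go to them, so strike 3, 4 from slot 1, slot 2, slot 6.
So slot 2 = 5.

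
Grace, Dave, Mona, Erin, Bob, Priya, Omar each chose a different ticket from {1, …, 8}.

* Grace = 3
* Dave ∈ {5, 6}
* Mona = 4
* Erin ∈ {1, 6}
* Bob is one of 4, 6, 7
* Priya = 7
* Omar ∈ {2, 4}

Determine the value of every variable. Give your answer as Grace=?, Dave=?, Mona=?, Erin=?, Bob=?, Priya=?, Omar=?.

Grace's domain is down to {3}, so Grace = 3.
Mona's domain is down to {4}, so Mona = 4. Strike 4 from Bob, Omar.
That leaves Priya = 7. Eliminate 7 elsewhere: Bob.
That leaves Omar = 2.
Bob must be 6 (only option left). So Dave, Erin can't be 6.
That leaves Dave = 5.
Erin's domain is down to {1}, so Erin = 1.

Grace=3, Dave=5, Mona=4, Erin=1, Bob=6, Priya=7, Omar=2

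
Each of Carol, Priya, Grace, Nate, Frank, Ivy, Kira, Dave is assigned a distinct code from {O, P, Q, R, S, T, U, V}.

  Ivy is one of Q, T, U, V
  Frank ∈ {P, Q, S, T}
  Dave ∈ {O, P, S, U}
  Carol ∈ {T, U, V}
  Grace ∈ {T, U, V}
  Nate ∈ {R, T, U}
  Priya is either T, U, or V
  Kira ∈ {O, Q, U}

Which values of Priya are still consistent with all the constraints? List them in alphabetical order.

T, U, V

The 8 variables draw from only 8 values {O, P, Q, R, S, T, U, V}, so each is used; only Nate can be R, hence Nate = R.
Carol, Priya, Grace between them cover only {T, U, V} — a naked triple. Remove those values from Frank, Ivy, Kira, Dave.
That leaves Ivy = Q. Eliminate Q elsewhere: Frank, Kira.
Kira must be O (only option left). So Dave can't be O.
No further eliminations apply; Priya can still be any of T, U, V.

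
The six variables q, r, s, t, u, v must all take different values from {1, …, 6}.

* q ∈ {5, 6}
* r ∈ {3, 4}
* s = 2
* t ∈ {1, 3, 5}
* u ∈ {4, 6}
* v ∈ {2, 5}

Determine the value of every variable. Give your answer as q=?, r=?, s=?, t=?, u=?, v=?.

s must be 2 (only option left). Eliminate 2 elsewhere: v.
v has just one choice, so v = 5. Eliminate 5 elsewhere: q, t.
q's domain is down to {6}, so q = 6. So u can't be 6.
u's domain is down to {4}, so u = 4. Remove 4 from r.
That leaves r = 3. Remove 3 from t.
t must be 1 (only option left).

q=6, r=3, s=2, t=1, u=4, v=5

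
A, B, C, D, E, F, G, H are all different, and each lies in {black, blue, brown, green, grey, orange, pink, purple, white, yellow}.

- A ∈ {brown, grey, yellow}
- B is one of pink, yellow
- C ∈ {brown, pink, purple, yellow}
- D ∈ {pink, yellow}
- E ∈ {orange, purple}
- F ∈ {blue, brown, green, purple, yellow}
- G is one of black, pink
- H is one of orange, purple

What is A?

grey

B and D share exactly the 2 values {pink, yellow}; by pigeonhole those values go to them, so strike pink, yellow from A, C, F, G.
G has just one choice, so G = black.
E and H share exactly the 2 values {orange, purple}; by pigeonhole those values go to them, so strike orange, purple from C, F.
That leaves C = brown. Remove brown from A, F.
So A = grey.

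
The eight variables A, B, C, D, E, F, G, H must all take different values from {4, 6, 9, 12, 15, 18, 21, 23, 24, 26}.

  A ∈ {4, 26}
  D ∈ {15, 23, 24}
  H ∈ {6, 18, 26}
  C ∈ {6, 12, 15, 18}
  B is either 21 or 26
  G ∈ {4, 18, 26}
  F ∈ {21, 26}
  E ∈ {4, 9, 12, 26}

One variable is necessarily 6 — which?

B and F share exactly the 2 values {21, 26}; by pigeonhole those values go to them, so strike 21, 26 from A, E, G, H.
A must be 4 (only option left). Strike 4 from E, G.
G has just one choice, so G = 18. Eliminate 18 elsewhere: C, H.
So 6 goes to H.

H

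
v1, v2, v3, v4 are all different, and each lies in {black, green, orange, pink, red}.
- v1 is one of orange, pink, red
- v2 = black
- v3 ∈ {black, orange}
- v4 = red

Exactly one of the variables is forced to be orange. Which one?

v2's domain is down to {black}, so v2 = black. Eliminate black elsewhere: v3.
So orange goes to v3.

v3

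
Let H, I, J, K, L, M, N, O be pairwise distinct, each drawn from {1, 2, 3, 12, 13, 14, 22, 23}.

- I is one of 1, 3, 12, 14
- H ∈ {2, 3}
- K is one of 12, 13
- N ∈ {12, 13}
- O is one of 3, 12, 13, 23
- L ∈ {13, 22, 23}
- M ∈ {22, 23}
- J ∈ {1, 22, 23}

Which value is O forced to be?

Among the 8 variables, 2 fits only H (and all 8 values in {1, 2, 3, 12, 13, 14, 22, 23} must be used), so H = 2.
Among the 7 still-open variables, 14 fits only I (and all 7 values in {1, 3, 12, 13, 14, 22, 23} must be used), so I = 14.
Among the 6 still-open variables, 1 fits only J (and all 6 values in {1, 3, 12, 13, 22, 23} must be used), so J = 1.
The 5 still-open variables together cover exactly {3, 12, 13, 22, 23} — 5 values for 5 variables — and 3 appears only in O's list, so O = 3.

3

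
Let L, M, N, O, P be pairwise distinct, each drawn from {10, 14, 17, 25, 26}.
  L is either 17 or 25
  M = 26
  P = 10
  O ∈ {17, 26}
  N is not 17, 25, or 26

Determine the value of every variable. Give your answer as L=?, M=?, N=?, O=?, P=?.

M has just one choice, so M = 26. Eliminate 26 elsewhere: O.
O has just one choice, so O = 17. Remove 17 from L.
That leaves P = 10. Strike 10 from N.
L must be 25 (only option left).
N's domain is down to {14}, so N = 14.

L=25, M=26, N=14, O=17, P=10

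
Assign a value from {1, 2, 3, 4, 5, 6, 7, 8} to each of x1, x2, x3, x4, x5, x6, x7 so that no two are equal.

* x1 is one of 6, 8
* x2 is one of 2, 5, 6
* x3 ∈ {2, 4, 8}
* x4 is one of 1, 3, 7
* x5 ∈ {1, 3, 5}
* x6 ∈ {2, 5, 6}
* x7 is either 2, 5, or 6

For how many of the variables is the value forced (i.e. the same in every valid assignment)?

x2, x6, x7 share exactly the 3 values {2, 5, 6}; by pigeonhole those values go to them, so strike 2, 5, 6 from x1, x3, x5.
x1 must be 8 (only option left). Strike 8 from x3.
x3's domain is down to {4}, so x3 = 4.
Determined: x1=8, x3=4. The other variables each still have more than one consistent value. That makes 2.

2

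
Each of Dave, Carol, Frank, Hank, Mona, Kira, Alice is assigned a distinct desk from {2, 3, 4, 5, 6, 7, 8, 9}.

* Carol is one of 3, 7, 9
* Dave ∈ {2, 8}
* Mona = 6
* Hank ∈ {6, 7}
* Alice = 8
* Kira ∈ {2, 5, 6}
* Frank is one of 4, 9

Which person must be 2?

Dave

Mona has just one choice, so Mona = 6. So Hank, Kira can't be 6.
Alice's domain is down to {8}, so Alice = 8. Strike 8 from Dave.
So 2 goes to Dave.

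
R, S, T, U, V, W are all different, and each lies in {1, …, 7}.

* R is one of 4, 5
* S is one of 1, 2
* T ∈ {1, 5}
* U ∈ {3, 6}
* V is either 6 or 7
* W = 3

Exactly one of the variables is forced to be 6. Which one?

U

W has just one choice, so W = 3. Remove 3 from U.
So 6 goes to U.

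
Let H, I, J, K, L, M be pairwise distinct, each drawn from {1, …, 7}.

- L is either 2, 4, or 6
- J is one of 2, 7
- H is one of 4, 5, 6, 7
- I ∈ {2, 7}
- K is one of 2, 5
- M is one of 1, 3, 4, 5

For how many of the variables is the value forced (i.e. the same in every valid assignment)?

The 2 variables I and J are confined to {2, 7}, which locks those values in; drop them from H, K, L.
K has just one choice, so K = 5. Eliminate 5 elsewhere: H, M.
The 2 variables H and L are confined to {4, 6}, which locks those values in; drop them from M.
Determined: K=5. The other variables each still have more than one consistent value. That makes 1.

1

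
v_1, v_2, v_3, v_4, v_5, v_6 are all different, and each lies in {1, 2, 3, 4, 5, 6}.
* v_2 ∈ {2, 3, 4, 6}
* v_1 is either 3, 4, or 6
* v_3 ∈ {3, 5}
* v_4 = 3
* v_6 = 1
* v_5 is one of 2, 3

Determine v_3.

5

v_4's domain is down to {3}, so v_4 = 3. Eliminate 3 elsewhere: v_1, v_2, v_3, v_5.
So v_3 = 5.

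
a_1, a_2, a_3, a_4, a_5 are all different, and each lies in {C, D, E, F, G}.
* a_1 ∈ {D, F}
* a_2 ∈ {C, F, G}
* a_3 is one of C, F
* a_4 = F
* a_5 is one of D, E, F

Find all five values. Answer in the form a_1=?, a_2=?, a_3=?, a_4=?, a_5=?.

a_1=D, a_2=G, a_3=C, a_4=F, a_5=E

a_4 must be F (only option left). Strike F from a_1, a_2, a_3, a_5.
a_1 has just one choice, so a_1 = D. Remove D from a_5.
a_3 must be C (only option left). Eliminate C elsewhere: a_2.
a_5's domain is down to {E}, so a_5 = E.
a_2's domain is down to {G}, so a_2 = G.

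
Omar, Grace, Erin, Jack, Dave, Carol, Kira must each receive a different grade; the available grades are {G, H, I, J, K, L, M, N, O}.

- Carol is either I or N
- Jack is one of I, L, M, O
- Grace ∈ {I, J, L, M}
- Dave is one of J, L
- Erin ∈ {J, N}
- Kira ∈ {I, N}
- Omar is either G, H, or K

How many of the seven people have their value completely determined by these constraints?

4

The 2 variables Carol and Kira are confined to {I, N}, which locks those values in; drop them from Grace, Erin, Jack.
Erin's domain is down to {J}, so Erin = J. So Grace, Dave can't be J.
Dave has just one choice, so Dave = L. Strike L from Grace, Jack.
Grace's domain is down to {M}, so Grace = M. So Jack can't be M.
Jack must be O (only option left).
Determined: Grace=M, Erin=J, Jack=O, Dave=L. The other people each still have more than one consistent value. That makes 4.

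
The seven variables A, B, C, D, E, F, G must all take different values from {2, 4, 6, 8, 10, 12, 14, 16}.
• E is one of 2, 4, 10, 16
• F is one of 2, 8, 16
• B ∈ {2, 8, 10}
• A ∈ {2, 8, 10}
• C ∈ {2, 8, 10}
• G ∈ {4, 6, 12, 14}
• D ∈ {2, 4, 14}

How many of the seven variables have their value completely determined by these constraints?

3

A, B, C between them cover only {2, 8, 10} — a naked triple. Remove those values from D, E, F.
That leaves F = 16. So E can't be 16.
That leaves E = 4. Strike 4 from D, G.
D must be 14 (only option left). Eliminate 14 elsewhere: G.
Determined: D=14, E=4, F=16. The other variables each still have more than one consistent value. That makes 3.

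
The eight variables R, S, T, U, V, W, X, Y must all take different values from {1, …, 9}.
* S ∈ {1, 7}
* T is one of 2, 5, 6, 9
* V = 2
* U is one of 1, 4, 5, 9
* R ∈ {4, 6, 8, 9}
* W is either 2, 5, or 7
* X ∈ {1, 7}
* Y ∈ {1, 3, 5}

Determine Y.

V's domain is down to {2}, so V = 2. Eliminate 2 elsewhere: T, W.
S and X between them cover only {1, 7} — a naked pair. Remove those values from U, W, Y.
That leaves W = 5. So T, U, Y can't be 5.
So Y = 3.

3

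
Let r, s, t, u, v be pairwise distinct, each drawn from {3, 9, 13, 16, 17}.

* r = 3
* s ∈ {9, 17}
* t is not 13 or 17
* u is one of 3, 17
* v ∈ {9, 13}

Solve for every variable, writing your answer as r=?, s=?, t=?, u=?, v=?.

r=3, s=9, t=16, u=17, v=13

r's domain is down to {3}, so r = 3. Remove 3 from t, u.
u's domain is down to {17}, so u = 17. Strike 17 from s.
s has just one choice, so s = 9. Strike 9 from t, v.
t must be 16 (only option left).
v's domain is down to {13}, so v = 13.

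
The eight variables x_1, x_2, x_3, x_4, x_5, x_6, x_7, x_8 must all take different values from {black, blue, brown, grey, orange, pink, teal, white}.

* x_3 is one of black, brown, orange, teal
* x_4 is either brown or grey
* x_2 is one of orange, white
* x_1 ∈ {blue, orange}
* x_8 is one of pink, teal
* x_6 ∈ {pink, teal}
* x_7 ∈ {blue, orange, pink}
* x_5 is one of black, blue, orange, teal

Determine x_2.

Among the 8 variables, grey fits only x_4 (and all 8 values in {black, blue, brown, grey, orange, pink, teal, white} must be used), so x_4 = grey.
The 7 still-open variables draw from only 7 values {black, blue, brown, orange, pink, teal, white}, so each is used; only x_3 can be brown, hence x_3 = brown.
The 6 still-open variables draw from only 6 values {black, blue, orange, pink, teal, white}, so each is used; only x_5 can be black, hence x_5 = black.
The 5 still-open variables together cover exactly {blue, orange, pink, teal, white} — 5 values for 5 variables — and white appears only in x_2's list, so x_2 = white.

white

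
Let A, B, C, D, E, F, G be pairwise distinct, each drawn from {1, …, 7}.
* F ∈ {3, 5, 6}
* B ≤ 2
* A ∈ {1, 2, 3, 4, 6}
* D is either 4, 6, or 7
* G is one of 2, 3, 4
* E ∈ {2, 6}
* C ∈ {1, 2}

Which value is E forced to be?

Among the 7 variables, 5 fits only F (and all 7 values in {1, 2, 3, 4, 5, 6, 7} must be used), so F = 5.
Among the 6 still-open variables, 7 fits only D (and all 6 values in {1, 2, 3, 4, 6, 7} must be used), so D = 7.
B and C share exactly the 2 values {1, 2}; by pigeonhole those values go to them, so strike 1, 2 from A, E, G.
So E = 6.

6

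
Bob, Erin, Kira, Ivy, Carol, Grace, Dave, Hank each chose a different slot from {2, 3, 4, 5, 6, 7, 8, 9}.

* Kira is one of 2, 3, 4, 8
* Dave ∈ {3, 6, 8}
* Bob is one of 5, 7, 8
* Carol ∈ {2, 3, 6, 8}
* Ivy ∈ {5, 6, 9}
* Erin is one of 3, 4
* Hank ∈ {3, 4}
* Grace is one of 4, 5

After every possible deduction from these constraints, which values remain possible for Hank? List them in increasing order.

3, 4

Among the 8 variables, 7 fits only Bob (and all 8 values in {2, 3, 4, 5, 6, 7, 8, 9} must be used), so Bob = 7.
The 7 still-open variables together cover exactly {2, 3, 4, 5, 6, 8, 9} — 7 values for 7 variables — and 9 appears only in Ivy's list, so Ivy = 9.
The 6 still-open variables draw from only 6 values {2, 3, 4, 5, 6, 8}, so each is used; only Grace can be 5, hence Grace = 5.
Erin and Hank share exactly the 2 values {3, 4}; by pigeonhole those values go to them, so strike 3, 4 from Kira, Carol, Dave.
No further eliminations apply; Hank can still be any of 3, 4.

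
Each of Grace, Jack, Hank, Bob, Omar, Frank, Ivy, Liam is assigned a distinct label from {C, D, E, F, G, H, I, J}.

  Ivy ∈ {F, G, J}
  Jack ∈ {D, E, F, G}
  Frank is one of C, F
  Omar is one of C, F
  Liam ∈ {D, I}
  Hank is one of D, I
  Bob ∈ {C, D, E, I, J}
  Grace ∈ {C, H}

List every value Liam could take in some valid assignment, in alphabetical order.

The 8 variables draw from only 8 values {C, D, E, F, G, H, I, J}, so each is used; only Grace can be H, hence Grace = H.
The 2 variables Hank and Liam are confined to {D, I}, which locks those values in; drop them from Jack, Bob.
Omar and Frank share exactly the 2 values {C, F}; by pigeonhole those values go to them, so strike C, F from Jack, Bob, Ivy.
No further eliminations apply; Liam can still be any of D, I.

D, I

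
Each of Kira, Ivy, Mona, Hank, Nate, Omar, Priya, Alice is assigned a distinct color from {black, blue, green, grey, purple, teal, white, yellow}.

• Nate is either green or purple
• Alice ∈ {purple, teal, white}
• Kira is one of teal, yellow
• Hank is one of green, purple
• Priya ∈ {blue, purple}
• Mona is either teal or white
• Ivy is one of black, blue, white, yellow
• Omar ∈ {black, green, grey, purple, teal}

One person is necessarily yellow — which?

The 8 variables draw from only 8 values {black, blue, green, grey, purple, teal, white, yellow}, so each is used; only Omar can be grey, hence Omar = grey.
The 7 still-open variables together cover exactly {black, blue, green, purple, teal, white, yellow} — 7 values for 7 variables — and black appears only in Ivy's list, so Ivy = black.
The 6 still-open variables together cover exactly {blue, green, purple, teal, white, yellow} — 6 values for 6 variables — and blue appears only in Priya's list, so Priya = blue.
Among the 5 still-open variables, yellow fits only Kira (and all 5 values in {green, purple, teal, white, yellow} must be used), so Kira = yellow.

Kira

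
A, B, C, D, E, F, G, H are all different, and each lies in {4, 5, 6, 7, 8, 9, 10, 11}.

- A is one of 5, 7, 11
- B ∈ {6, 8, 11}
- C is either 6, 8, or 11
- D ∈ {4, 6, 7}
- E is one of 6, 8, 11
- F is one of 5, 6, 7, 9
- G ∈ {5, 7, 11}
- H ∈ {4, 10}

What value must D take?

4

Among the 8 variables, 9 fits only F (and all 8 values in {4, 5, 6, 7, 8, 9, 10, 11} must be used), so F = 9.
The 7 still-open variables draw from only 7 values {4, 5, 6, 7, 8, 10, 11}, so each is used; only H can be 10, hence H = 10.
The 6 still-open variables draw from only 6 values {4, 5, 6, 7, 8, 11}, so each is used; only D can be 4, hence D = 4.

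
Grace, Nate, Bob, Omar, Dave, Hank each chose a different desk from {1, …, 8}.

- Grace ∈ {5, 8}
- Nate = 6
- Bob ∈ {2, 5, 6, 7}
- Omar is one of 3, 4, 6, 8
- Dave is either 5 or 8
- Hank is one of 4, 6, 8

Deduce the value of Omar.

Nate has just one choice, so Nate = 6. So Bob, Omar, Hank can't be 6.
Grace and Dave between them cover only {5, 8} — a naked pair. Remove those values from Bob, Omar, Hank.
Hank has just one choice, so Hank = 4. Remove 4 from Omar.
So Omar = 3.

3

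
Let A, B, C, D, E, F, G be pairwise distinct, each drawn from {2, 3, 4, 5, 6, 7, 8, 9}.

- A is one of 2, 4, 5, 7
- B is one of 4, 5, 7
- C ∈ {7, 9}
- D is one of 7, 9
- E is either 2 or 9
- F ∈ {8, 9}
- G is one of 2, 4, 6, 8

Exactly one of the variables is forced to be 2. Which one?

E

The 7 variables draw from only 7 values {2, 4, 5, 6, 7, 8, 9}, so each is used; only G can be 6, hence G = 6.
The 6 still-open variables together cover exactly {2, 4, 5, 7, 8, 9} — 6 values for 6 variables — and 8 appears only in F's list, so F = 8.
C and D between them cover only {7, 9} — a naked pair. Remove those values from A, B, E.
So 2 goes to E.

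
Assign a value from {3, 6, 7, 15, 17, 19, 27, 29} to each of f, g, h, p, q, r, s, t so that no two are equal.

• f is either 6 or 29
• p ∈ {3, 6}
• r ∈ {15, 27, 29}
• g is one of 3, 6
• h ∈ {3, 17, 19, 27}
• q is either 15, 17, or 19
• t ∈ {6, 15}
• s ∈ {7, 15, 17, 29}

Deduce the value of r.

Among the 8 variables, 7 fits only s (and all 8 values in {3, 6, 7, 15, 17, 19, 27, 29} must be used), so s = 7.
g and p between them cover only {3, 6} — a naked pair. Remove those values from f, h, t.
f's domain is down to {29}, so f = 29. Eliminate 29 elsewhere: r.
That leaves t = 15. Remove 15 from q, r.
So r = 27.

27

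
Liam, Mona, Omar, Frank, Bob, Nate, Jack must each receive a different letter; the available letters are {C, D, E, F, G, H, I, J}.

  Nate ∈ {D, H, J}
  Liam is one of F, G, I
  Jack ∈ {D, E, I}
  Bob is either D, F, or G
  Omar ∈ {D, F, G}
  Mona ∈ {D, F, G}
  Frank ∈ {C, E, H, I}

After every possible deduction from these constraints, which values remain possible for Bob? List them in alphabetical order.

The 3 variables Mona, Omar, Bob are confined to {D, F, G}, which locks those values in; drop them from Liam, Nate, Jack.
Liam's domain is down to {I}, so Liam = I. So Frank, Jack can't be I.
That leaves Jack = E. Eliminate E elsewhere: Frank.
No further eliminations apply; Bob can still be any of D, F, G.

D, F, G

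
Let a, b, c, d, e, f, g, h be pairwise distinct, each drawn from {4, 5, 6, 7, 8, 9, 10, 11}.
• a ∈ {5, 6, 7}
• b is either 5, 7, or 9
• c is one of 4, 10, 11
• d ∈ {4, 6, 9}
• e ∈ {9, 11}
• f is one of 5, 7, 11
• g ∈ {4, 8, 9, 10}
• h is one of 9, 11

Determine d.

The 8 variables draw from only 8 values {4, 5, 6, 7, 8, 9, 10, 11}, so each is used; only g can be 8, hence g = 8.
The 7 still-open variables draw from only 7 values {4, 5, 6, 7, 9, 10, 11}, so each is used; only c can be 10, hence c = 10.
The 6 still-open variables draw from only 6 values {4, 5, 6, 7, 9, 11}, so each is used; only d can be 4, hence d = 4.

4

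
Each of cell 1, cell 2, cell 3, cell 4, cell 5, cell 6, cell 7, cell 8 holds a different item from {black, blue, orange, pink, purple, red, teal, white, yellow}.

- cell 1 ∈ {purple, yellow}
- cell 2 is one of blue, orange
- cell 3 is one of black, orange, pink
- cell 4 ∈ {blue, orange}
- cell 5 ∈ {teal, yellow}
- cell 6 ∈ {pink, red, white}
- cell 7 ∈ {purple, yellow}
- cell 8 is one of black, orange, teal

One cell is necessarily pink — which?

cell 1 and cell 7 between them cover only {purple, yellow} — a naked pair. Remove those values from cell 5.
cell 5 has just one choice, so cell 5 = teal. Eliminate teal elsewhere: cell 8.
cell 2 and cell 4 share exactly the 2 values {blue, orange}; by pigeonhole those values go to them, so strike blue, orange from cell 3, cell 8.
cell 8 has just one choice, so cell 8 = black. So cell 3 can't be black.
So pink goes to cell 3.

cell 3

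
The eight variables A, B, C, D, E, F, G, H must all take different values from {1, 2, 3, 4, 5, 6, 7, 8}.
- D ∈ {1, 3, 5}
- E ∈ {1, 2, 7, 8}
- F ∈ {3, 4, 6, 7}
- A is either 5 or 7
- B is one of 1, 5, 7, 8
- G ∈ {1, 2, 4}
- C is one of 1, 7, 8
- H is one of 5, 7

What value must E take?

2

The 8 variables together cover exactly {1, 2, 3, 4, 5, 6, 7, 8} — 8 values for 8 variables — and 6 appears only in F's list, so F = 6.
Among the 7 still-open variables, 3 fits only D (and all 7 values in {1, 2, 3, 4, 5, 7, 8} must be used), so D = 3.
The 6 still-open variables together cover exactly {1, 2, 4, 5, 7, 8} — 6 values for 6 variables — and 4 appears only in G's list, so G = 4.
The 5 still-open variables draw from only 5 values {1, 2, 5, 7, 8}, so each is used; only E can be 2, hence E = 2.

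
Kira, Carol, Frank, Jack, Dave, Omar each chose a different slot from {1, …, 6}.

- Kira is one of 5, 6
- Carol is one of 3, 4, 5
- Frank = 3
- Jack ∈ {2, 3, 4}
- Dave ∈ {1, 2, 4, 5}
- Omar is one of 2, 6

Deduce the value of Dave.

1

Frank has just one choice, so Frank = 3. Eliminate 3 elsewhere: Carol, Jack.
Among the 5 still-open variables, 1 fits only Dave (and all 5 values in {1, 2, 4, 5, 6} must be used), so Dave = 1.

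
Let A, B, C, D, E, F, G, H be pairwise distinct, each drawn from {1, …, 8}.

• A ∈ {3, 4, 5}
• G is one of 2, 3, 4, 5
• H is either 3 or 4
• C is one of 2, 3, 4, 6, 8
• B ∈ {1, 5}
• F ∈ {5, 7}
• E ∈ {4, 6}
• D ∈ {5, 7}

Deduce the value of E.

6

Among the 8 variables, 1 fits only B (and all 8 values in {1, 2, 3, 4, 5, 6, 7, 8} must be used), so B = 1.
The 7 still-open variables draw from only 7 values {2, 3, 4, 5, 6, 7, 8}, so each is used; only C can be 8, hence C = 8.
Among the 6 still-open variables, 2 fits only G (and all 6 values in {2, 3, 4, 5, 6, 7} must be used), so G = 2.
The 5 still-open variables together cover exactly {3, 4, 5, 6, 7} — 5 values for 5 variables — and 6 appears only in E's list, so E = 6.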